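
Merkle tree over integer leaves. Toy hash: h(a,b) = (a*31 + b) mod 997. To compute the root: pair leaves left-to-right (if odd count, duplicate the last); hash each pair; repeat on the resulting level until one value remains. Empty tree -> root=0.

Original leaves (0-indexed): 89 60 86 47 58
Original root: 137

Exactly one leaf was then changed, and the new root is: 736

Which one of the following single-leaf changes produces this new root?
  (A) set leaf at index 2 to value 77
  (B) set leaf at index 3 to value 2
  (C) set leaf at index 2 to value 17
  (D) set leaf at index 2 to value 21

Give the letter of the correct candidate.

Answer: B

Derivation:
Original leaves: [89, 60, 86, 47, 58]
Target new root: 736
Try each candidate change and compute the resulting root:
Candidate A: set leaf[2] = 77 -> leaves = [89, 60, 77, 47, 58]
  L0: [89, 60, 77, 47, 58]
  L1: h(89,60)=(89*31+60)%997=825 h(77,47)=(77*31+47)%997=440 h(58,58)=(58*31+58)%997=859 -> [825, 440, 859]
  L2: h(825,440)=(825*31+440)%997=93 h(859,859)=(859*31+859)%997=569 -> [93, 569]
  L3: h(93,569)=(93*31+569)%997=461 -> [461]
  root = 461 != target 736
Candidate B: set leaf[3] = 2 -> leaves = [89, 60, 86, 2, 58]
  L0: [89, 60, 86, 2, 58]
  L1: h(89,60)=(89*31+60)%997=825 h(86,2)=(86*31+2)%997=674 h(58,58)=(58*31+58)%997=859 -> [825, 674, 859]
  L2: h(825,674)=(825*31+674)%997=327 h(859,859)=(859*31+859)%997=569 -> [327, 569]
  L3: h(327,569)=(327*31+569)%997=736 -> [736]
  root = 736 == target 736  ** MATCH **
Candidate C: set leaf[2] = 17 -> leaves = [89, 60, 17, 47, 58]
  L0: [89, 60, 17, 47, 58]
  L1: h(89,60)=(89*31+60)%997=825 h(17,47)=(17*31+47)%997=574 h(58,58)=(58*31+58)%997=859 -> [825, 574, 859]
  L2: h(825,574)=(825*31+574)%997=227 h(859,859)=(859*31+859)%997=569 -> [227, 569]
  L3: h(227,569)=(227*31+569)%997=627 -> [627]
  root = 627 != target 736
Candidate D: set leaf[2] = 21 -> leaves = [89, 60, 21, 47, 58]
  L0: [89, 60, 21, 47, 58]
  L1: h(89,60)=(89*31+60)%997=825 h(21,47)=(21*31+47)%997=698 h(58,58)=(58*31+58)%997=859 -> [825, 698, 859]
  L2: h(825,698)=(825*31+698)%997=351 h(859,859)=(859*31+859)%997=569 -> [351, 569]
  L3: h(351,569)=(351*31+569)%997=483 -> [483]
  root = 483 != target 736
Candidate B produces the target root.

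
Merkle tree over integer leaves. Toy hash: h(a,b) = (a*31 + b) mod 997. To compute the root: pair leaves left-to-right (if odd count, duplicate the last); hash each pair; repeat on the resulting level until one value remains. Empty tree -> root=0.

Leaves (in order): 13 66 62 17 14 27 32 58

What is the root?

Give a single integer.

L0: [13, 66, 62, 17, 14, 27, 32, 58]
L1: h(13,66)=(13*31+66)%997=469 h(62,17)=(62*31+17)%997=942 h(14,27)=(14*31+27)%997=461 h(32,58)=(32*31+58)%997=53 -> [469, 942, 461, 53]
L2: h(469,942)=(469*31+942)%997=526 h(461,53)=(461*31+53)%997=386 -> [526, 386]
L3: h(526,386)=(526*31+386)%997=740 -> [740]

Answer: 740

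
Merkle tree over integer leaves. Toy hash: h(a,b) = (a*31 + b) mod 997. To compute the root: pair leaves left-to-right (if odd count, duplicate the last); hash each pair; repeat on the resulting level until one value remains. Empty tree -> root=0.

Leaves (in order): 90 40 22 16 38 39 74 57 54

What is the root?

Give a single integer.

Answer: 963

Derivation:
L0: [90, 40, 22, 16, 38, 39, 74, 57, 54]
L1: h(90,40)=(90*31+40)%997=836 h(22,16)=(22*31+16)%997=698 h(38,39)=(38*31+39)%997=220 h(74,57)=(74*31+57)%997=357 h(54,54)=(54*31+54)%997=731 -> [836, 698, 220, 357, 731]
L2: h(836,698)=(836*31+698)%997=692 h(220,357)=(220*31+357)%997=198 h(731,731)=(731*31+731)%997=461 -> [692, 198, 461]
L3: h(692,198)=(692*31+198)%997=713 h(461,461)=(461*31+461)%997=794 -> [713, 794]
L4: h(713,794)=(713*31+794)%997=963 -> [963]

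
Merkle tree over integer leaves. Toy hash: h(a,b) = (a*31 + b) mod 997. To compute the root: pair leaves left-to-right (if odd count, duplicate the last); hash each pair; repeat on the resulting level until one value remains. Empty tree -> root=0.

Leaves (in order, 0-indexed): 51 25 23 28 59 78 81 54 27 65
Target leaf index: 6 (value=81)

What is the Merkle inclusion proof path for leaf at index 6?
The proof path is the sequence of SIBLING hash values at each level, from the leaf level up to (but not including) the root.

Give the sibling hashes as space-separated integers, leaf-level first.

L0 (leaves): [51, 25, 23, 28, 59, 78, 81, 54, 27, 65], target index=6
L1: h(51,25)=(51*31+25)%997=609 [pair 0] h(23,28)=(23*31+28)%997=741 [pair 1] h(59,78)=(59*31+78)%997=910 [pair 2] h(81,54)=(81*31+54)%997=571 [pair 3] h(27,65)=(27*31+65)%997=902 [pair 4] -> [609, 741, 910, 571, 902]
  Sibling for proof at L0: 54
L2: h(609,741)=(609*31+741)%997=677 [pair 0] h(910,571)=(910*31+571)%997=865 [pair 1] h(902,902)=(902*31+902)%997=948 [pair 2] -> [677, 865, 948]
  Sibling for proof at L1: 910
L3: h(677,865)=(677*31+865)%997=915 [pair 0] h(948,948)=(948*31+948)%997=426 [pair 1] -> [915, 426]
  Sibling for proof at L2: 677
L4: h(915,426)=(915*31+426)%997=875 [pair 0] -> [875]
  Sibling for proof at L3: 426
Root: 875
Proof path (sibling hashes from leaf to root): [54, 910, 677, 426]

Answer: 54 910 677 426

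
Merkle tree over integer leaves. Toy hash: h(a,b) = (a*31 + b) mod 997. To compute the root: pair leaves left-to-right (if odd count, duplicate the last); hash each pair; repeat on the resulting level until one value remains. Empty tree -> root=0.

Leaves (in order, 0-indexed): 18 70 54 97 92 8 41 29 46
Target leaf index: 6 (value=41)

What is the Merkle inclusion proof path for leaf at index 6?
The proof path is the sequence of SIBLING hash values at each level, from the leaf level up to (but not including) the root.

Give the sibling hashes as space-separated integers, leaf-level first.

Answer: 29 866 302 861

Derivation:
L0 (leaves): [18, 70, 54, 97, 92, 8, 41, 29, 46], target index=6
L1: h(18,70)=(18*31+70)%997=628 [pair 0] h(54,97)=(54*31+97)%997=774 [pair 1] h(92,8)=(92*31+8)%997=866 [pair 2] h(41,29)=(41*31+29)%997=303 [pair 3] h(46,46)=(46*31+46)%997=475 [pair 4] -> [628, 774, 866, 303, 475]
  Sibling for proof at L0: 29
L2: h(628,774)=(628*31+774)%997=302 [pair 0] h(866,303)=(866*31+303)%997=230 [pair 1] h(475,475)=(475*31+475)%997=245 [pair 2] -> [302, 230, 245]
  Sibling for proof at L1: 866
L3: h(302,230)=(302*31+230)%997=619 [pair 0] h(245,245)=(245*31+245)%997=861 [pair 1] -> [619, 861]
  Sibling for proof at L2: 302
L4: h(619,861)=(619*31+861)%997=110 [pair 0] -> [110]
  Sibling for proof at L3: 861
Root: 110
Proof path (sibling hashes from leaf to root): [29, 866, 302, 861]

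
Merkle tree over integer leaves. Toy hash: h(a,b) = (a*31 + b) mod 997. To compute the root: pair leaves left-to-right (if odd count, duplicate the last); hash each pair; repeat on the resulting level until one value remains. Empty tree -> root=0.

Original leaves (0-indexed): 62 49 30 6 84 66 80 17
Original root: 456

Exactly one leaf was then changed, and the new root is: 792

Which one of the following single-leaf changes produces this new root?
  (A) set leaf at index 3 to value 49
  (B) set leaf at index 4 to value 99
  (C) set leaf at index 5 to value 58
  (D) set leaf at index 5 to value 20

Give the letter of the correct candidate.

Answer: A

Derivation:
Original leaves: [62, 49, 30, 6, 84, 66, 80, 17]
Target new root: 792
Try each candidate change and compute the resulting root:
Candidate A: set leaf[3] = 49 -> leaves = [62, 49, 30, 49, 84, 66, 80, 17]
  L0: [62, 49, 30, 49, 84, 66, 80, 17]
  L1: h(62,49)=(62*31+49)%997=974 h(30,49)=(30*31+49)%997=979 h(84,66)=(84*31+66)%997=676 h(80,17)=(80*31+17)%997=503 -> [974, 979, 676, 503]
  L2: h(974,979)=(974*31+979)%997=266 h(676,503)=(676*31+503)%997=522 -> [266, 522]
  L3: h(266,522)=(266*31+522)%997=792 -> [792]
  root = 792 == target 792  ** MATCH **
Candidate B: set leaf[4] = 99 -> leaves = [62, 49, 30, 6, 99, 66, 80, 17]
  L0: [62, 49, 30, 6, 99, 66, 80, 17]
  L1: h(62,49)=(62*31+49)%997=974 h(30,6)=(30*31+6)%997=936 h(99,66)=(99*31+66)%997=144 h(80,17)=(80*31+17)%997=503 -> [974, 936, 144, 503]
  L2: h(974,936)=(974*31+936)%997=223 h(144,503)=(144*31+503)%997=979 -> [223, 979]
  L3: h(223,979)=(223*31+979)%997=913 -> [913]
  root = 913 != target 792
Candidate C: set leaf[5] = 58 -> leaves = [62, 49, 30, 6, 84, 58, 80, 17]
  L0: [62, 49, 30, 6, 84, 58, 80, 17]
  L1: h(62,49)=(62*31+49)%997=974 h(30,6)=(30*31+6)%997=936 h(84,58)=(84*31+58)%997=668 h(80,17)=(80*31+17)%997=503 -> [974, 936, 668, 503]
  L2: h(974,936)=(974*31+936)%997=223 h(668,503)=(668*31+503)%997=274 -> [223, 274]
  L3: h(223,274)=(223*31+274)%997=208 -> [208]
  root = 208 != target 792
Candidate D: set leaf[5] = 20 -> leaves = [62, 49, 30, 6, 84, 20, 80, 17]
  L0: [62, 49, 30, 6, 84, 20, 80, 17]
  L1: h(62,49)=(62*31+49)%997=974 h(30,6)=(30*31+6)%997=936 h(84,20)=(84*31+20)%997=630 h(80,17)=(80*31+17)%997=503 -> [974, 936, 630, 503]
  L2: h(974,936)=(974*31+936)%997=223 h(630,503)=(630*31+503)%997=93 -> [223, 93]
  L3: h(223,93)=(223*31+93)%997=27 -> [27]
  root = 27 != target 792
Candidate A produces the target root.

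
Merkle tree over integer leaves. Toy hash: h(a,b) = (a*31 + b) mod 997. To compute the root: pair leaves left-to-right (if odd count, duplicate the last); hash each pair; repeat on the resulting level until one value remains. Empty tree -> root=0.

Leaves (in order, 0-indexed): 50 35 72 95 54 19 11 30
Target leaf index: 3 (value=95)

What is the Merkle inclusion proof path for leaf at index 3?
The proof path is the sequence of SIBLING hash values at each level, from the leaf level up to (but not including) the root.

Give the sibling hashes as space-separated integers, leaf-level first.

L0 (leaves): [50, 35, 72, 95, 54, 19, 11, 30], target index=3
L1: h(50,35)=(50*31+35)%997=588 [pair 0] h(72,95)=(72*31+95)%997=333 [pair 1] h(54,19)=(54*31+19)%997=696 [pair 2] h(11,30)=(11*31+30)%997=371 [pair 3] -> [588, 333, 696, 371]
  Sibling for proof at L0: 72
L2: h(588,333)=(588*31+333)%997=615 [pair 0] h(696,371)=(696*31+371)%997=13 [pair 1] -> [615, 13]
  Sibling for proof at L1: 588
L3: h(615,13)=(615*31+13)%997=135 [pair 0] -> [135]
  Sibling for proof at L2: 13
Root: 135
Proof path (sibling hashes from leaf to root): [72, 588, 13]

Answer: 72 588 13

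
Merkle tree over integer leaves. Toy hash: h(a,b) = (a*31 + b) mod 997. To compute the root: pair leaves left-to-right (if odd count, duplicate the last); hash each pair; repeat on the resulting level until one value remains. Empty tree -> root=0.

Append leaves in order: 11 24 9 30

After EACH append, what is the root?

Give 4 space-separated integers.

Answer: 11 365 636 657

Derivation:
After append 11 (leaves=[11]):
  L0: [11]
  root=11
After append 24 (leaves=[11, 24]):
  L0: [11, 24]
  L1: h(11,24)=(11*31+24)%997=365 -> [365]
  root=365
After append 9 (leaves=[11, 24, 9]):
  L0: [11, 24, 9]
  L1: h(11,24)=(11*31+24)%997=365 h(9,9)=(9*31+9)%997=288 -> [365, 288]
  L2: h(365,288)=(365*31+288)%997=636 -> [636]
  root=636
After append 30 (leaves=[11, 24, 9, 30]):
  L0: [11, 24, 9, 30]
  L1: h(11,24)=(11*31+24)%997=365 h(9,30)=(9*31+30)%997=309 -> [365, 309]
  L2: h(365,309)=(365*31+309)%997=657 -> [657]
  root=657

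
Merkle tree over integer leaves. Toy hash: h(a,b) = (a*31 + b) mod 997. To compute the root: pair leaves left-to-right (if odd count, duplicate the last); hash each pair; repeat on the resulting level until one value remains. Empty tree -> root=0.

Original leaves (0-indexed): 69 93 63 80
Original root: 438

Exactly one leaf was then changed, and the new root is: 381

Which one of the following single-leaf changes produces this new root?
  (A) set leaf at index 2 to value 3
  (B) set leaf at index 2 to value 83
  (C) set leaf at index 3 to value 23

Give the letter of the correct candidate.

Answer: C

Derivation:
Original leaves: [69, 93, 63, 80]
Target new root: 381
Try each candidate change and compute the resulting root:
Candidate A: set leaf[2] = 3 -> leaves = [69, 93, 3, 80]
  L0: [69, 93, 3, 80]
  L1: h(69,93)=(69*31+93)%997=238 h(3,80)=(3*31+80)%997=173 -> [238, 173]
  L2: h(238,173)=(238*31+173)%997=572 -> [572]
  root = 572 != target 381
Candidate B: set leaf[2] = 83 -> leaves = [69, 93, 83, 80]
  L0: [69, 93, 83, 80]
  L1: h(69,93)=(69*31+93)%997=238 h(83,80)=(83*31+80)%997=659 -> [238, 659]
  L2: h(238,659)=(238*31+659)%997=61 -> [61]
  root = 61 != target 381
Candidate C: set leaf[3] = 23 -> leaves = [69, 93, 63, 23]
  L0: [69, 93, 63, 23]
  L1: h(69,93)=(69*31+93)%997=238 h(63,23)=(63*31+23)%997=979 -> [238, 979]
  L2: h(238,979)=(238*31+979)%997=381 -> [381]
  root = 381 == target 381  ** MATCH **
Candidate C produces the target root.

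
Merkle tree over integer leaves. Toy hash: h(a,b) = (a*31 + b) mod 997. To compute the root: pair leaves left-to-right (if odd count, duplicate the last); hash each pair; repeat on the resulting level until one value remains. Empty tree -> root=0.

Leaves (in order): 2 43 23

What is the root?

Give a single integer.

L0: [2, 43, 23]
L1: h(2,43)=(2*31+43)%997=105 h(23,23)=(23*31+23)%997=736 -> [105, 736]
L2: h(105,736)=(105*31+736)%997=3 -> [3]

Answer: 3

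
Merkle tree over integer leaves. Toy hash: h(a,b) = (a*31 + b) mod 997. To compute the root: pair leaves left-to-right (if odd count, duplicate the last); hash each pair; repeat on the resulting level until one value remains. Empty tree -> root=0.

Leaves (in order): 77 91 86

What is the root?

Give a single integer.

L0: [77, 91, 86]
L1: h(77,91)=(77*31+91)%997=484 h(86,86)=(86*31+86)%997=758 -> [484, 758]
L2: h(484,758)=(484*31+758)%997=807 -> [807]

Answer: 807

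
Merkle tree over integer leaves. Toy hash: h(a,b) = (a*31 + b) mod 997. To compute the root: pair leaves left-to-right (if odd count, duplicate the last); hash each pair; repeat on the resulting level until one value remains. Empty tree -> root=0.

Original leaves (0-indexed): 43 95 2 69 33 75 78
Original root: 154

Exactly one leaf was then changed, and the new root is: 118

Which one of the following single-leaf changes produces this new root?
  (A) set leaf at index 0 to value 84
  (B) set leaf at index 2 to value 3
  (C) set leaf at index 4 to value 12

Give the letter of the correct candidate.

Original leaves: [43, 95, 2, 69, 33, 75, 78]
Target new root: 118
Try each candidate change and compute the resulting root:
Candidate A: set leaf[0] = 84 -> leaves = [84, 95, 2, 69, 33, 75, 78]
  L0: [84, 95, 2, 69, 33, 75, 78]
  L1: h(84,95)=(84*31+95)%997=705 h(2,69)=(2*31+69)%997=131 h(33,75)=(33*31+75)%997=101 h(78,78)=(78*31+78)%997=502 -> [705, 131, 101, 502]
  L2: h(705,131)=(705*31+131)%997=52 h(101,502)=(101*31+502)%997=642 -> [52, 642]
  L3: h(52,642)=(52*31+642)%997=260 -> [260]
  root = 260 != target 118
Candidate B: set leaf[2] = 3 -> leaves = [43, 95, 3, 69, 33, 75, 78]
  L0: [43, 95, 3, 69, 33, 75, 78]
  L1: h(43,95)=(43*31+95)%997=431 h(3,69)=(3*31+69)%997=162 h(33,75)=(33*31+75)%997=101 h(78,78)=(78*31+78)%997=502 -> [431, 162, 101, 502]
  L2: h(431,162)=(431*31+162)%997=562 h(101,502)=(101*31+502)%997=642 -> [562, 642]
  L3: h(562,642)=(562*31+642)%997=118 -> [118]
  root = 118 == target 118  ** MATCH **
Candidate C: set leaf[4] = 12 -> leaves = [43, 95, 2, 69, 12, 75, 78]
  L0: [43, 95, 2, 69, 12, 75, 78]
  L1: h(43,95)=(43*31+95)%997=431 h(2,69)=(2*31+69)%997=131 h(12,75)=(12*31+75)%997=447 h(78,78)=(78*31+78)%997=502 -> [431, 131, 447, 502]
  L2: h(431,131)=(431*31+131)%997=531 h(447,502)=(447*31+502)%997=401 -> [531, 401]
  L3: h(531,401)=(531*31+401)%997=910 -> [910]
  root = 910 != target 118
Candidate B produces the target root.

Answer: B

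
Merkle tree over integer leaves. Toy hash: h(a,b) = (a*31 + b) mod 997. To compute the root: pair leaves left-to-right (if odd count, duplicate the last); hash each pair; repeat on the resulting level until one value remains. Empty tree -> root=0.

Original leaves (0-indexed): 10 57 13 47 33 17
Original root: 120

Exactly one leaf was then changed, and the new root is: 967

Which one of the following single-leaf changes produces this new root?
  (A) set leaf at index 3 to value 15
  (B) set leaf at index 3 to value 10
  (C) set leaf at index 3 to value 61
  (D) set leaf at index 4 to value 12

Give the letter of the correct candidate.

Answer: B

Derivation:
Original leaves: [10, 57, 13, 47, 33, 17]
Target new root: 967
Try each candidate change and compute the resulting root:
Candidate A: set leaf[3] = 15 -> leaves = [10, 57, 13, 15, 33, 17]
  L0: [10, 57, 13, 15, 33, 17]
  L1: h(10,57)=(10*31+57)%997=367 h(13,15)=(13*31+15)%997=418 h(33,17)=(33*31+17)%997=43 -> [367, 418, 43]
  L2: h(367,418)=(367*31+418)%997=828 h(43,43)=(43*31+43)%997=379 -> [828, 379]
  L3: h(828,379)=(828*31+379)%997=125 -> [125]
  root = 125 != target 967
Candidate B: set leaf[3] = 10 -> leaves = [10, 57, 13, 10, 33, 17]
  L0: [10, 57, 13, 10, 33, 17]
  L1: h(10,57)=(10*31+57)%997=367 h(13,10)=(13*31+10)%997=413 h(33,17)=(33*31+17)%997=43 -> [367, 413, 43]
  L2: h(367,413)=(367*31+413)%997=823 h(43,43)=(43*31+43)%997=379 -> [823, 379]
  L3: h(823,379)=(823*31+379)%997=967 -> [967]
  root = 967 == target 967  ** MATCH **
Candidate C: set leaf[3] = 61 -> leaves = [10, 57, 13, 61, 33, 17]
  L0: [10, 57, 13, 61, 33, 17]
  L1: h(10,57)=(10*31+57)%997=367 h(13,61)=(13*31+61)%997=464 h(33,17)=(33*31+17)%997=43 -> [367, 464, 43]
  L2: h(367,464)=(367*31+464)%997=874 h(43,43)=(43*31+43)%997=379 -> [874, 379]
  L3: h(874,379)=(874*31+379)%997=554 -> [554]
  root = 554 != target 967
Candidate D: set leaf[4] = 12 -> leaves = [10, 57, 13, 47, 12, 17]
  L0: [10, 57, 13, 47, 12, 17]
  L1: h(10,57)=(10*31+57)%997=367 h(13,47)=(13*31+47)%997=450 h(12,17)=(12*31+17)%997=389 -> [367, 450, 389]
  L2: h(367,450)=(367*31+450)%997=860 h(389,389)=(389*31+389)%997=484 -> [860, 484]
  L3: h(860,484)=(860*31+484)%997=225 -> [225]
  root = 225 != target 967
Candidate B produces the target root.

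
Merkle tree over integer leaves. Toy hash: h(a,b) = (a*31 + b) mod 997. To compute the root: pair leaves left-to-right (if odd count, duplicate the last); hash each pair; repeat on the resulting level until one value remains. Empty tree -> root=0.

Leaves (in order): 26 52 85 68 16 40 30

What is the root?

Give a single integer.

L0: [26, 52, 85, 68, 16, 40, 30]
L1: h(26,52)=(26*31+52)%997=858 h(85,68)=(85*31+68)%997=709 h(16,40)=(16*31+40)%997=536 h(30,30)=(30*31+30)%997=960 -> [858, 709, 536, 960]
L2: h(858,709)=(858*31+709)%997=388 h(536,960)=(536*31+960)%997=627 -> [388, 627]
L3: h(388,627)=(388*31+627)%997=691 -> [691]

Answer: 691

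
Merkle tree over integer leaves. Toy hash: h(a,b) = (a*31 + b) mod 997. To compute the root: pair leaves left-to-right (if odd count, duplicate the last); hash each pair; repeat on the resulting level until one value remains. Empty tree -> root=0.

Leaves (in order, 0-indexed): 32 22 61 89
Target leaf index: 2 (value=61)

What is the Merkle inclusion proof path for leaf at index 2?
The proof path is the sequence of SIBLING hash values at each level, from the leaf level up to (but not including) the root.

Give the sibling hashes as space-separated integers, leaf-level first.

Answer: 89 17

Derivation:
L0 (leaves): [32, 22, 61, 89], target index=2
L1: h(32,22)=(32*31+22)%997=17 [pair 0] h(61,89)=(61*31+89)%997=983 [pair 1] -> [17, 983]
  Sibling for proof at L0: 89
L2: h(17,983)=(17*31+983)%997=513 [pair 0] -> [513]
  Sibling for proof at L1: 17
Root: 513
Proof path (sibling hashes from leaf to root): [89, 17]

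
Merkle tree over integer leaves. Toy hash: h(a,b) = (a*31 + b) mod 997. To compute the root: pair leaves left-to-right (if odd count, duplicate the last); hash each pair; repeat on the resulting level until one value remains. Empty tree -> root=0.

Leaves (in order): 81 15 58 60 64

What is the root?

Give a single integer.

L0: [81, 15, 58, 60, 64]
L1: h(81,15)=(81*31+15)%997=532 h(58,60)=(58*31+60)%997=861 h(64,64)=(64*31+64)%997=54 -> [532, 861, 54]
L2: h(532,861)=(532*31+861)%997=404 h(54,54)=(54*31+54)%997=731 -> [404, 731]
L3: h(404,731)=(404*31+731)%997=294 -> [294]

Answer: 294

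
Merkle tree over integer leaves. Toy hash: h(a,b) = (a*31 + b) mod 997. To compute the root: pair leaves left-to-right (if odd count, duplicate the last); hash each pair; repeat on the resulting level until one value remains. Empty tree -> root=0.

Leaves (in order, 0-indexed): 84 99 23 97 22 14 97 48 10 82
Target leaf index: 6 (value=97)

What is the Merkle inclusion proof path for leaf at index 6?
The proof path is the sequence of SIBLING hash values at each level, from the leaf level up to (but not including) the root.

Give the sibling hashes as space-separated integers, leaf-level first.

Answer: 48 696 855 614

Derivation:
L0 (leaves): [84, 99, 23, 97, 22, 14, 97, 48, 10, 82], target index=6
L1: h(84,99)=(84*31+99)%997=709 [pair 0] h(23,97)=(23*31+97)%997=810 [pair 1] h(22,14)=(22*31+14)%997=696 [pair 2] h(97,48)=(97*31+48)%997=64 [pair 3] h(10,82)=(10*31+82)%997=392 [pair 4] -> [709, 810, 696, 64, 392]
  Sibling for proof at L0: 48
L2: h(709,810)=(709*31+810)%997=855 [pair 0] h(696,64)=(696*31+64)%997=703 [pair 1] h(392,392)=(392*31+392)%997=580 [pair 2] -> [855, 703, 580]
  Sibling for proof at L1: 696
L3: h(855,703)=(855*31+703)%997=289 [pair 0] h(580,580)=(580*31+580)%997=614 [pair 1] -> [289, 614]
  Sibling for proof at L2: 855
L4: h(289,614)=(289*31+614)%997=600 [pair 0] -> [600]
  Sibling for proof at L3: 614
Root: 600
Proof path (sibling hashes from leaf to root): [48, 696, 855, 614]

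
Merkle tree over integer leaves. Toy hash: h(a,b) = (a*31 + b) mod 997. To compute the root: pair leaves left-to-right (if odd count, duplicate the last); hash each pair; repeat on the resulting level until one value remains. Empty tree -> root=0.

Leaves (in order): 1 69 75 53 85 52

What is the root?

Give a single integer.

L0: [1, 69, 75, 53, 85, 52]
L1: h(1,69)=(1*31+69)%997=100 h(75,53)=(75*31+53)%997=384 h(85,52)=(85*31+52)%997=693 -> [100, 384, 693]
L2: h(100,384)=(100*31+384)%997=493 h(693,693)=(693*31+693)%997=242 -> [493, 242]
L3: h(493,242)=(493*31+242)%997=570 -> [570]

Answer: 570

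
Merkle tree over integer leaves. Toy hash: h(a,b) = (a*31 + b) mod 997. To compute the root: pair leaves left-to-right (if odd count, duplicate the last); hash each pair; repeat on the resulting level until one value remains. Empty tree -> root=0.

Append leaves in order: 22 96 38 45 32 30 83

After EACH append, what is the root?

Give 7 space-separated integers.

Answer: 22 778 409 416 799 735 375

Derivation:
After append 22 (leaves=[22]):
  L0: [22]
  root=22
After append 96 (leaves=[22, 96]):
  L0: [22, 96]
  L1: h(22,96)=(22*31+96)%997=778 -> [778]
  root=778
After append 38 (leaves=[22, 96, 38]):
  L0: [22, 96, 38]
  L1: h(22,96)=(22*31+96)%997=778 h(38,38)=(38*31+38)%997=219 -> [778, 219]
  L2: h(778,219)=(778*31+219)%997=409 -> [409]
  root=409
After append 45 (leaves=[22, 96, 38, 45]):
  L0: [22, 96, 38, 45]
  L1: h(22,96)=(22*31+96)%997=778 h(38,45)=(38*31+45)%997=226 -> [778, 226]
  L2: h(778,226)=(778*31+226)%997=416 -> [416]
  root=416
After append 32 (leaves=[22, 96, 38, 45, 32]):
  L0: [22, 96, 38, 45, 32]
  L1: h(22,96)=(22*31+96)%997=778 h(38,45)=(38*31+45)%997=226 h(32,32)=(32*31+32)%997=27 -> [778, 226, 27]
  L2: h(778,226)=(778*31+226)%997=416 h(27,27)=(27*31+27)%997=864 -> [416, 864]
  L3: h(416,864)=(416*31+864)%997=799 -> [799]
  root=799
After append 30 (leaves=[22, 96, 38, 45, 32, 30]):
  L0: [22, 96, 38, 45, 32, 30]
  L1: h(22,96)=(22*31+96)%997=778 h(38,45)=(38*31+45)%997=226 h(32,30)=(32*31+30)%997=25 -> [778, 226, 25]
  L2: h(778,226)=(778*31+226)%997=416 h(25,25)=(25*31+25)%997=800 -> [416, 800]
  L3: h(416,800)=(416*31+800)%997=735 -> [735]
  root=735
After append 83 (leaves=[22, 96, 38, 45, 32, 30, 83]):
  L0: [22, 96, 38, 45, 32, 30, 83]
  L1: h(22,96)=(22*31+96)%997=778 h(38,45)=(38*31+45)%997=226 h(32,30)=(32*31+30)%997=25 h(83,83)=(83*31+83)%997=662 -> [778, 226, 25, 662]
  L2: h(778,226)=(778*31+226)%997=416 h(25,662)=(25*31+662)%997=440 -> [416, 440]
  L3: h(416,440)=(416*31+440)%997=375 -> [375]
  root=375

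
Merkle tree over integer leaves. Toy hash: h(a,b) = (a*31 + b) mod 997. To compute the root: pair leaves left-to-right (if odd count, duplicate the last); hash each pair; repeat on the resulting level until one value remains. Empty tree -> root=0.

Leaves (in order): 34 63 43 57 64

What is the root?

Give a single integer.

L0: [34, 63, 43, 57, 64]
L1: h(34,63)=(34*31+63)%997=120 h(43,57)=(43*31+57)%997=393 h(64,64)=(64*31+64)%997=54 -> [120, 393, 54]
L2: h(120,393)=(120*31+393)%997=125 h(54,54)=(54*31+54)%997=731 -> [125, 731]
L3: h(125,731)=(125*31+731)%997=618 -> [618]

Answer: 618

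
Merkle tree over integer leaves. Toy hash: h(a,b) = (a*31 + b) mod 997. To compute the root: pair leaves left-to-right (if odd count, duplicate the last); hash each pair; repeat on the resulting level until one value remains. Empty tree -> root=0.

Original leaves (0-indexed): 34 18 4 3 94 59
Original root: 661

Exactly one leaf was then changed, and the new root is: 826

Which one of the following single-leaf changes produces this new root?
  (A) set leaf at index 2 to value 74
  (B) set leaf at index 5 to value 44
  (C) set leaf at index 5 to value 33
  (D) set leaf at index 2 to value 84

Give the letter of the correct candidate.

Original leaves: [34, 18, 4, 3, 94, 59]
Target new root: 826
Try each candidate change and compute the resulting root:
Candidate A: set leaf[2] = 74 -> leaves = [34, 18, 74, 3, 94, 59]
  L0: [34, 18, 74, 3, 94, 59]
  L1: h(34,18)=(34*31+18)%997=75 h(74,3)=(74*31+3)%997=303 h(94,59)=(94*31+59)%997=979 -> [75, 303, 979]
  L2: h(75,303)=(75*31+303)%997=634 h(979,979)=(979*31+979)%997=421 -> [634, 421]
  L3: h(634,421)=(634*31+421)%997=135 -> [135]
  root = 135 != target 826
Candidate B: set leaf[5] = 44 -> leaves = [34, 18, 4, 3, 94, 44]
  L0: [34, 18, 4, 3, 94, 44]
  L1: h(34,18)=(34*31+18)%997=75 h(4,3)=(4*31+3)%997=127 h(94,44)=(94*31+44)%997=964 -> [75, 127, 964]
  L2: h(75,127)=(75*31+127)%997=458 h(964,964)=(964*31+964)%997=938 -> [458, 938]
  L3: h(458,938)=(458*31+938)%997=181 -> [181]
  root = 181 != target 826
Candidate C: set leaf[5] = 33 -> leaves = [34, 18, 4, 3, 94, 33]
  L0: [34, 18, 4, 3, 94, 33]
  L1: h(34,18)=(34*31+18)%997=75 h(4,3)=(4*31+3)%997=127 h(94,33)=(94*31+33)%997=953 -> [75, 127, 953]
  L2: h(75,127)=(75*31+127)%997=458 h(953,953)=(953*31+953)%997=586 -> [458, 586]
  L3: h(458,586)=(458*31+586)%997=826 -> [826]
  root = 826 == target 826  ** MATCH **
Candidate D: set leaf[2] = 84 -> leaves = [34, 18, 84, 3, 94, 59]
  L0: [34, 18, 84, 3, 94, 59]
  L1: h(34,18)=(34*31+18)%997=75 h(84,3)=(84*31+3)%997=613 h(94,59)=(94*31+59)%997=979 -> [75, 613, 979]
  L2: h(75,613)=(75*31+613)%997=944 h(979,979)=(979*31+979)%997=421 -> [944, 421]
  L3: h(944,421)=(944*31+421)%997=772 -> [772]
  root = 772 != target 826
Candidate C produces the target root.

Answer: C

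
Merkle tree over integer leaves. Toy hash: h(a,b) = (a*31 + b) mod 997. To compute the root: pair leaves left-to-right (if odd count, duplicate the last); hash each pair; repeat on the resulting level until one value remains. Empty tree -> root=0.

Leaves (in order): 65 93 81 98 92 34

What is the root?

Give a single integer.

Answer: 634

Derivation:
L0: [65, 93, 81, 98, 92, 34]
L1: h(65,93)=(65*31+93)%997=114 h(81,98)=(81*31+98)%997=615 h(92,34)=(92*31+34)%997=892 -> [114, 615, 892]
L2: h(114,615)=(114*31+615)%997=161 h(892,892)=(892*31+892)%997=628 -> [161, 628]
L3: h(161,628)=(161*31+628)%997=634 -> [634]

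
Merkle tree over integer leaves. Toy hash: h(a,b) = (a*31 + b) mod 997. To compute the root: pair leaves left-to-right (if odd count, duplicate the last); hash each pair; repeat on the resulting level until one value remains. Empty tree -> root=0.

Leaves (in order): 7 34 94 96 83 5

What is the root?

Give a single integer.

L0: [7, 34, 94, 96, 83, 5]
L1: h(7,34)=(7*31+34)%997=251 h(94,96)=(94*31+96)%997=19 h(83,5)=(83*31+5)%997=584 -> [251, 19, 584]
L2: h(251,19)=(251*31+19)%997=821 h(584,584)=(584*31+584)%997=742 -> [821, 742]
L3: h(821,742)=(821*31+742)%997=271 -> [271]

Answer: 271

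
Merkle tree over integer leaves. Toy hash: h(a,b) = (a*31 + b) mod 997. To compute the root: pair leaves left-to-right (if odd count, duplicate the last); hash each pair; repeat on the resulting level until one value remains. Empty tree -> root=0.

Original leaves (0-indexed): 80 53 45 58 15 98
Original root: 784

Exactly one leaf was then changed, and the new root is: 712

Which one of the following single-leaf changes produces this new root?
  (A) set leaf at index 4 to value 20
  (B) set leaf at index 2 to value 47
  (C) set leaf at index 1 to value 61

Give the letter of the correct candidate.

Answer: B

Derivation:
Original leaves: [80, 53, 45, 58, 15, 98]
Target new root: 712
Try each candidate change and compute the resulting root:
Candidate A: set leaf[4] = 20 -> leaves = [80, 53, 45, 58, 20, 98]
  L0: [80, 53, 45, 58, 20, 98]
  L1: h(80,53)=(80*31+53)%997=539 h(45,58)=(45*31+58)%997=456 h(20,98)=(20*31+98)%997=718 -> [539, 456, 718]
  L2: h(539,456)=(539*31+456)%997=216 h(718,718)=(718*31+718)%997=45 -> [216, 45]
  L3: h(216,45)=(216*31+45)%997=759 -> [759]
  root = 759 != target 712
Candidate B: set leaf[2] = 47 -> leaves = [80, 53, 47, 58, 15, 98]
  L0: [80, 53, 47, 58, 15, 98]
  L1: h(80,53)=(80*31+53)%997=539 h(47,58)=(47*31+58)%997=518 h(15,98)=(15*31+98)%997=563 -> [539, 518, 563]
  L2: h(539,518)=(539*31+518)%997=278 h(563,563)=(563*31+563)%997=70 -> [278, 70]
  L3: h(278,70)=(278*31+70)%997=712 -> [712]
  root = 712 == target 712  ** MATCH **
Candidate C: set leaf[1] = 61 -> leaves = [80, 61, 45, 58, 15, 98]
  L0: [80, 61, 45, 58, 15, 98]
  L1: h(80,61)=(80*31+61)%997=547 h(45,58)=(45*31+58)%997=456 h(15,98)=(15*31+98)%997=563 -> [547, 456, 563]
  L2: h(547,456)=(547*31+456)%997=464 h(563,563)=(563*31+563)%997=70 -> [464, 70]
  L3: h(464,70)=(464*31+70)%997=496 -> [496]
  root = 496 != target 712
Candidate B produces the target root.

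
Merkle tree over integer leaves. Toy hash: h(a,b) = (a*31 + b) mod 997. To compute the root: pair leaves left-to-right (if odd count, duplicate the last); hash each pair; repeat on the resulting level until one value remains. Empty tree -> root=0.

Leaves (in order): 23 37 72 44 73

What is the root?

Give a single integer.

Answer: 662

Derivation:
L0: [23, 37, 72, 44, 73]
L1: h(23,37)=(23*31+37)%997=750 h(72,44)=(72*31+44)%997=282 h(73,73)=(73*31+73)%997=342 -> [750, 282, 342]
L2: h(750,282)=(750*31+282)%997=601 h(342,342)=(342*31+342)%997=974 -> [601, 974]
L3: h(601,974)=(601*31+974)%997=662 -> [662]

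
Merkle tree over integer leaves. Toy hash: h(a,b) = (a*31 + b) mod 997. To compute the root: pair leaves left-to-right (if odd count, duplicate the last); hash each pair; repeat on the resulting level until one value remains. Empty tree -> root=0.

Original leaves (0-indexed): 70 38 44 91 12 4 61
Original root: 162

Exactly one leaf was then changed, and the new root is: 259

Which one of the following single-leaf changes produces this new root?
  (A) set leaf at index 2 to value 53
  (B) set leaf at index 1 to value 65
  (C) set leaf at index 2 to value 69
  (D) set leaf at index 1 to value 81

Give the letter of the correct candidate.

Original leaves: [70, 38, 44, 91, 12, 4, 61]
Target new root: 259
Try each candidate change and compute the resulting root:
Candidate A: set leaf[2] = 53 -> leaves = [70, 38, 53, 91, 12, 4, 61]
  L0: [70, 38, 53, 91, 12, 4, 61]
  L1: h(70,38)=(70*31+38)%997=214 h(53,91)=(53*31+91)%997=737 h(12,4)=(12*31+4)%997=376 h(61,61)=(61*31+61)%997=955 -> [214, 737, 376, 955]
  L2: h(214,737)=(214*31+737)%997=392 h(376,955)=(376*31+955)%997=647 -> [392, 647]
  L3: h(392,647)=(392*31+647)%997=835 -> [835]
  root = 835 != target 259
Candidate B: set leaf[1] = 65 -> leaves = [70, 65, 44, 91, 12, 4, 61]
  L0: [70, 65, 44, 91, 12, 4, 61]
  L1: h(70,65)=(70*31+65)%997=241 h(44,91)=(44*31+91)%997=458 h(12,4)=(12*31+4)%997=376 h(61,61)=(61*31+61)%997=955 -> [241, 458, 376, 955]
  L2: h(241,458)=(241*31+458)%997=950 h(376,955)=(376*31+955)%997=647 -> [950, 647]
  L3: h(950,647)=(950*31+647)%997=187 -> [187]
  root = 187 != target 259
Candidate C: set leaf[2] = 69 -> leaves = [70, 38, 69, 91, 12, 4, 61]
  L0: [70, 38, 69, 91, 12, 4, 61]
  L1: h(70,38)=(70*31+38)%997=214 h(69,91)=(69*31+91)%997=236 h(12,4)=(12*31+4)%997=376 h(61,61)=(61*31+61)%997=955 -> [214, 236, 376, 955]
  L2: h(214,236)=(214*31+236)%997=888 h(376,955)=(376*31+955)%997=647 -> [888, 647]
  L3: h(888,647)=(888*31+647)%997=259 -> [259]
  root = 259 == target 259  ** MATCH **
Candidate D: set leaf[1] = 81 -> leaves = [70, 81, 44, 91, 12, 4, 61]
  L0: [70, 81, 44, 91, 12, 4, 61]
  L1: h(70,81)=(70*31+81)%997=257 h(44,91)=(44*31+91)%997=458 h(12,4)=(12*31+4)%997=376 h(61,61)=(61*31+61)%997=955 -> [257, 458, 376, 955]
  L2: h(257,458)=(257*31+458)%997=449 h(376,955)=(376*31+955)%997=647 -> [449, 647]
  L3: h(449,647)=(449*31+647)%997=608 -> [608]
  root = 608 != target 259
Candidate C produces the target root.

Answer: C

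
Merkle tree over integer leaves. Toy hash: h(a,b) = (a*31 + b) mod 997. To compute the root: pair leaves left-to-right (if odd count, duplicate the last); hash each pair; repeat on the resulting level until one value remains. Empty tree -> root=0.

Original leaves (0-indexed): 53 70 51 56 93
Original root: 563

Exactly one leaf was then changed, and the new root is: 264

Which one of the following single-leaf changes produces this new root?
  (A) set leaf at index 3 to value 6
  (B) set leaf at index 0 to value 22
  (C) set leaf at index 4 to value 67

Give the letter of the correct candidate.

Answer: B

Derivation:
Original leaves: [53, 70, 51, 56, 93]
Target new root: 264
Try each candidate change and compute the resulting root:
Candidate A: set leaf[3] = 6 -> leaves = [53, 70, 51, 6, 93]
  L0: [53, 70, 51, 6, 93]
  L1: h(53,70)=(53*31+70)%997=716 h(51,6)=(51*31+6)%997=590 h(93,93)=(93*31+93)%997=982 -> [716, 590, 982]
  L2: h(716,590)=(716*31+590)%997=852 h(982,982)=(982*31+982)%997=517 -> [852, 517]
  L3: h(852,517)=(852*31+517)%997=10 -> [10]
  root = 10 != target 264
Candidate B: set leaf[0] = 22 -> leaves = [22, 70, 51, 56, 93]
  L0: [22, 70, 51, 56, 93]
  L1: h(22,70)=(22*31+70)%997=752 h(51,56)=(51*31+56)%997=640 h(93,93)=(93*31+93)%997=982 -> [752, 640, 982]
  L2: h(752,640)=(752*31+640)%997=24 h(982,982)=(982*31+982)%997=517 -> [24, 517]
  L3: h(24,517)=(24*31+517)%997=264 -> [264]
  root = 264 == target 264  ** MATCH **
Candidate C: set leaf[4] = 67 -> leaves = [53, 70, 51, 56, 67]
  L0: [53, 70, 51, 56, 67]
  L1: h(53,70)=(53*31+70)%997=716 h(51,56)=(51*31+56)%997=640 h(67,67)=(67*31+67)%997=150 -> [716, 640, 150]
  L2: h(716,640)=(716*31+640)%997=902 h(150,150)=(150*31+150)%997=812 -> [902, 812]
  L3: h(902,812)=(902*31+812)%997=858 -> [858]
  root = 858 != target 264
Candidate B produces the target root.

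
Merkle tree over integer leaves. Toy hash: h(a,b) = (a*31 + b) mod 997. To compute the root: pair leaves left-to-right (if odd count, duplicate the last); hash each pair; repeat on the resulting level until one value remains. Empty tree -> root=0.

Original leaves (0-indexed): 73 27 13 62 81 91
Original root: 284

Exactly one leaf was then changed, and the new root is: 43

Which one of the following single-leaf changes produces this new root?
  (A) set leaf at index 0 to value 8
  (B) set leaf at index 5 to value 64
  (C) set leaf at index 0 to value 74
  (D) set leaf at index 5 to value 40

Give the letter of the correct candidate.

Original leaves: [73, 27, 13, 62, 81, 91]
Target new root: 43
Try each candidate change and compute the resulting root:
Candidate A: set leaf[0] = 8 -> leaves = [8, 27, 13, 62, 81, 91]
  L0: [8, 27, 13, 62, 81, 91]
  L1: h(8,27)=(8*31+27)%997=275 h(13,62)=(13*31+62)%997=465 h(81,91)=(81*31+91)%997=608 -> [275, 465, 608]
  L2: h(275,465)=(275*31+465)%997=17 h(608,608)=(608*31+608)%997=513 -> [17, 513]
  L3: h(17,513)=(17*31+513)%997=43 -> [43]
  root = 43 == target 43  ** MATCH **
Candidate B: set leaf[5] = 64 -> leaves = [73, 27, 13, 62, 81, 64]
  L0: [73, 27, 13, 62, 81, 64]
  L1: h(73,27)=(73*31+27)%997=296 h(13,62)=(13*31+62)%997=465 h(81,64)=(81*31+64)%997=581 -> [296, 465, 581]
  L2: h(296,465)=(296*31+465)%997=668 h(581,581)=(581*31+581)%997=646 -> [668, 646]
  L3: h(668,646)=(668*31+646)%997=417 -> [417]
  root = 417 != target 43
Candidate C: set leaf[0] = 74 -> leaves = [74, 27, 13, 62, 81, 91]
  L0: [74, 27, 13, 62, 81, 91]
  L1: h(74,27)=(74*31+27)%997=327 h(13,62)=(13*31+62)%997=465 h(81,91)=(81*31+91)%997=608 -> [327, 465, 608]
  L2: h(327,465)=(327*31+465)%997=632 h(608,608)=(608*31+608)%997=513 -> [632, 513]
  L3: h(632,513)=(632*31+513)%997=165 -> [165]
  root = 165 != target 43
Candidate D: set leaf[5] = 40 -> leaves = [73, 27, 13, 62, 81, 40]
  L0: [73, 27, 13, 62, 81, 40]
  L1: h(73,27)=(73*31+27)%997=296 h(13,62)=(13*31+62)%997=465 h(81,40)=(81*31+40)%997=557 -> [296, 465, 557]
  L2: h(296,465)=(296*31+465)%997=668 h(557,557)=(557*31+557)%997=875 -> [668, 875]
  L3: h(668,875)=(668*31+875)%997=646 -> [646]
  root = 646 != target 43
Candidate A produces the target root.

Answer: A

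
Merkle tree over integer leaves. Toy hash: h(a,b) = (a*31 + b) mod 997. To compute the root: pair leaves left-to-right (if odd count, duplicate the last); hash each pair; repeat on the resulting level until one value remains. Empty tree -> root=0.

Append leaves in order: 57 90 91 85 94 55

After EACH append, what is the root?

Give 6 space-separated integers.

After append 57 (leaves=[57]):
  L0: [57]
  root=57
After append 90 (leaves=[57, 90]):
  L0: [57, 90]
  L1: h(57,90)=(57*31+90)%997=860 -> [860]
  root=860
After append 91 (leaves=[57, 90, 91]):
  L0: [57, 90, 91]
  L1: h(57,90)=(57*31+90)%997=860 h(91,91)=(91*31+91)%997=918 -> [860, 918]
  L2: h(860,918)=(860*31+918)%997=659 -> [659]
  root=659
After append 85 (leaves=[57, 90, 91, 85]):
  L0: [57, 90, 91, 85]
  L1: h(57,90)=(57*31+90)%997=860 h(91,85)=(91*31+85)%997=912 -> [860, 912]
  L2: h(860,912)=(860*31+912)%997=653 -> [653]
  root=653
After append 94 (leaves=[57, 90, 91, 85, 94]):
  L0: [57, 90, 91, 85, 94]
  L1: h(57,90)=(57*31+90)%997=860 h(91,85)=(91*31+85)%997=912 h(94,94)=(94*31+94)%997=17 -> [860, 912, 17]
  L2: h(860,912)=(860*31+912)%997=653 h(17,17)=(17*31+17)%997=544 -> [653, 544]
  L3: h(653,544)=(653*31+544)%997=847 -> [847]
  root=847
After append 55 (leaves=[57, 90, 91, 85, 94, 55]):
  L0: [57, 90, 91, 85, 94, 55]
  L1: h(57,90)=(57*31+90)%997=860 h(91,85)=(91*31+85)%997=912 h(94,55)=(94*31+55)%997=975 -> [860, 912, 975]
  L2: h(860,912)=(860*31+912)%997=653 h(975,975)=(975*31+975)%997=293 -> [653, 293]
  L3: h(653,293)=(653*31+293)%997=596 -> [596]
  root=596

Answer: 57 860 659 653 847 596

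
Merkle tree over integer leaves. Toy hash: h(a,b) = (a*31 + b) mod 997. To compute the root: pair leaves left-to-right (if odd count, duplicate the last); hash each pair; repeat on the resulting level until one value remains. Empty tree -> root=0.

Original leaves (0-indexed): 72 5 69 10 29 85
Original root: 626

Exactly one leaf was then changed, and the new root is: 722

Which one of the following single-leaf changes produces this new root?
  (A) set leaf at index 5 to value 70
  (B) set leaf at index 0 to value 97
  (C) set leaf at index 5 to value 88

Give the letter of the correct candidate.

Original leaves: [72, 5, 69, 10, 29, 85]
Target new root: 722
Try each candidate change and compute the resulting root:
Candidate A: set leaf[5] = 70 -> leaves = [72, 5, 69, 10, 29, 70]
  L0: [72, 5, 69, 10, 29, 70]
  L1: h(72,5)=(72*31+5)%997=243 h(69,10)=(69*31+10)%997=155 h(29,70)=(29*31+70)%997=969 -> [243, 155, 969]
  L2: h(243,155)=(243*31+155)%997=709 h(969,969)=(969*31+969)%997=101 -> [709, 101]
  L3: h(709,101)=(709*31+101)%997=146 -> [146]
  root = 146 != target 722
Candidate B: set leaf[0] = 97 -> leaves = [97, 5, 69, 10, 29, 85]
  L0: [97, 5, 69, 10, 29, 85]
  L1: h(97,5)=(97*31+5)%997=21 h(69,10)=(69*31+10)%997=155 h(29,85)=(29*31+85)%997=984 -> [21, 155, 984]
  L2: h(21,155)=(21*31+155)%997=806 h(984,984)=(984*31+984)%997=581 -> [806, 581]
  L3: h(806,581)=(806*31+581)%997=642 -> [642]
  root = 642 != target 722
Candidate C: set leaf[5] = 88 -> leaves = [72, 5, 69, 10, 29, 88]
  L0: [72, 5, 69, 10, 29, 88]
  L1: h(72,5)=(72*31+5)%997=243 h(69,10)=(69*31+10)%997=155 h(29,88)=(29*31+88)%997=987 -> [243, 155, 987]
  L2: h(243,155)=(243*31+155)%997=709 h(987,987)=(987*31+987)%997=677 -> [709, 677]
  L3: h(709,677)=(709*31+677)%997=722 -> [722]
  root = 722 == target 722  ** MATCH **
Candidate C produces the target root.

Answer: C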